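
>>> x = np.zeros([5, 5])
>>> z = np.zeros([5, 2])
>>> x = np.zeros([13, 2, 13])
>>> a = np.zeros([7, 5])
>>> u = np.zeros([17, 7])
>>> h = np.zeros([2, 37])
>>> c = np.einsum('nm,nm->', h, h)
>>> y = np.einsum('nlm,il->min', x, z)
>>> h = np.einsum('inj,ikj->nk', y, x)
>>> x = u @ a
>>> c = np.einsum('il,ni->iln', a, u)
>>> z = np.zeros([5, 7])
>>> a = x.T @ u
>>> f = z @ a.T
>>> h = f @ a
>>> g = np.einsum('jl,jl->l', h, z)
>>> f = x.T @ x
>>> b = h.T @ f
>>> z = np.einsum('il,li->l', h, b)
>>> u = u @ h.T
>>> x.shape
(17, 5)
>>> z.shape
(7,)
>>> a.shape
(5, 7)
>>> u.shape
(17, 5)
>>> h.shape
(5, 7)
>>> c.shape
(7, 5, 17)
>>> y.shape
(13, 5, 13)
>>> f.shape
(5, 5)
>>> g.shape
(7,)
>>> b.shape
(7, 5)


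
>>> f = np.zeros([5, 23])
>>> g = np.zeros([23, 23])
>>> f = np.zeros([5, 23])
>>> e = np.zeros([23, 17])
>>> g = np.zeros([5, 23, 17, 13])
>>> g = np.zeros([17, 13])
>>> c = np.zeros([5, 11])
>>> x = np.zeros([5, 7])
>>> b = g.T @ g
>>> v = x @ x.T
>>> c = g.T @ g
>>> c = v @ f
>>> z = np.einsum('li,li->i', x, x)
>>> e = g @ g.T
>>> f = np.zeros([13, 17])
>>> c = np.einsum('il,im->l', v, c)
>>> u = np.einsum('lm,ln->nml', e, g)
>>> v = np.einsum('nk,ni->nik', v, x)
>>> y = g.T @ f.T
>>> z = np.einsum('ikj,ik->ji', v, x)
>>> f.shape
(13, 17)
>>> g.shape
(17, 13)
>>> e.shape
(17, 17)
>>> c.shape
(5,)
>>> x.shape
(5, 7)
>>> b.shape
(13, 13)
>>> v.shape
(5, 7, 5)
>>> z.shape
(5, 5)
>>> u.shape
(13, 17, 17)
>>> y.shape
(13, 13)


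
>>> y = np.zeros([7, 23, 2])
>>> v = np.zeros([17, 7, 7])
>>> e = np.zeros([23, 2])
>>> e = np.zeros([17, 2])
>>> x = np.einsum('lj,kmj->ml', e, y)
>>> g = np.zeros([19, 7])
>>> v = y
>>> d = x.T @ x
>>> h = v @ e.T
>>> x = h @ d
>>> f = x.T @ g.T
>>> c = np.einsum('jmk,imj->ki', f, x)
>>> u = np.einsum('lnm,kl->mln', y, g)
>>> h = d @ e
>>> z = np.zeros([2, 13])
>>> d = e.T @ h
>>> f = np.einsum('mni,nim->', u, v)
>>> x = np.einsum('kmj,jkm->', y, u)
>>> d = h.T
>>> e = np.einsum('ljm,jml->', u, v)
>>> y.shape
(7, 23, 2)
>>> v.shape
(7, 23, 2)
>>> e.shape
()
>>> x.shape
()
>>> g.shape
(19, 7)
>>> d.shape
(2, 17)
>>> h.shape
(17, 2)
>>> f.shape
()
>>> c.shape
(19, 7)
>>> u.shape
(2, 7, 23)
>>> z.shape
(2, 13)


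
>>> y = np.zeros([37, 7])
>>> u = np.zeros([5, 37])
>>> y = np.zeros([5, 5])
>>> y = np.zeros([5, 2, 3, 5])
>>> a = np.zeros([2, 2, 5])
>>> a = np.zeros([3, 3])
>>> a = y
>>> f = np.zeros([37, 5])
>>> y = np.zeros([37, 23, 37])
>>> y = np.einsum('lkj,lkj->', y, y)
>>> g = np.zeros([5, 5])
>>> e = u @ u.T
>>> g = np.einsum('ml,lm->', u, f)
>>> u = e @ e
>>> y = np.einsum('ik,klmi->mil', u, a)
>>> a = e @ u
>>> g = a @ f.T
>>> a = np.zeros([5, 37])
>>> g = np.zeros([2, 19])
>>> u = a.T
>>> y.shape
(3, 5, 2)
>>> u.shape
(37, 5)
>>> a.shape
(5, 37)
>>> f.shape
(37, 5)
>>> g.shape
(2, 19)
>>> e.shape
(5, 5)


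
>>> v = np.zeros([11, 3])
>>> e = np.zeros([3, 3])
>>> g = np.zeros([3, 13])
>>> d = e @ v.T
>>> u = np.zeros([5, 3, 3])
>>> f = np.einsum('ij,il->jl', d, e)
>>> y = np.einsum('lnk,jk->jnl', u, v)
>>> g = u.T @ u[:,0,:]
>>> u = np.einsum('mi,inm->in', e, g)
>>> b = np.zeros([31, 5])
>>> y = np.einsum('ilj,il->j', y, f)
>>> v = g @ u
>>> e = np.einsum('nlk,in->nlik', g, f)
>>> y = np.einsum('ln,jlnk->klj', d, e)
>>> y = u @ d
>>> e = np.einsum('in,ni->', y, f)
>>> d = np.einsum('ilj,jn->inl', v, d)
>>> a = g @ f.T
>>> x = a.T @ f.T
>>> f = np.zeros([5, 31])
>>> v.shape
(3, 3, 3)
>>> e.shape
()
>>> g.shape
(3, 3, 3)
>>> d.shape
(3, 11, 3)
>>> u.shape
(3, 3)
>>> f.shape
(5, 31)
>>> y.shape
(3, 11)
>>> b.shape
(31, 5)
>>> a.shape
(3, 3, 11)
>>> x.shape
(11, 3, 11)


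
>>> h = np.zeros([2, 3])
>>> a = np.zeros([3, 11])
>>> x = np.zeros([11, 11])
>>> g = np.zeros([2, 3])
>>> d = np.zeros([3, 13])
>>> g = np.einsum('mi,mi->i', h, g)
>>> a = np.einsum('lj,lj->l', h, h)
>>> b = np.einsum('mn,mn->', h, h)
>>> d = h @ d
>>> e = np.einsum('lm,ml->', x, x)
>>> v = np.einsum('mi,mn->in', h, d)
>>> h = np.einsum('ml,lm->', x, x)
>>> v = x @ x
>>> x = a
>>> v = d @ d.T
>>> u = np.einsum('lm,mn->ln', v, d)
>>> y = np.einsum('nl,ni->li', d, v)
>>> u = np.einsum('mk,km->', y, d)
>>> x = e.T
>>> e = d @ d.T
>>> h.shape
()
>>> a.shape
(2,)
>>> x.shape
()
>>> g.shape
(3,)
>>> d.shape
(2, 13)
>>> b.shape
()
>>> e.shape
(2, 2)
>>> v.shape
(2, 2)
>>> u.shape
()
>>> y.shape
(13, 2)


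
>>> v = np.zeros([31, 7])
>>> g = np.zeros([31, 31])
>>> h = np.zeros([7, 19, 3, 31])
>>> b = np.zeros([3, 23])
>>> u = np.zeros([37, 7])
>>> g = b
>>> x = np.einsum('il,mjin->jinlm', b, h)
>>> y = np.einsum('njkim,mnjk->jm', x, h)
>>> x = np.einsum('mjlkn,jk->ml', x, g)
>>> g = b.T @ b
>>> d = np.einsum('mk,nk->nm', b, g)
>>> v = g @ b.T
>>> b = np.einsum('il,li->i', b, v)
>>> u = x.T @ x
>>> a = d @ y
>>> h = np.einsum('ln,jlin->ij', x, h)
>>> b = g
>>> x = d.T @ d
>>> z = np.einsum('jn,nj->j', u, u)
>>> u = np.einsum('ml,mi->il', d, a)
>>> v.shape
(23, 3)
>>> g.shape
(23, 23)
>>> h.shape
(3, 7)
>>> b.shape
(23, 23)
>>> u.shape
(7, 3)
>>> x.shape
(3, 3)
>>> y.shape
(3, 7)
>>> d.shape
(23, 3)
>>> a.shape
(23, 7)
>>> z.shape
(31,)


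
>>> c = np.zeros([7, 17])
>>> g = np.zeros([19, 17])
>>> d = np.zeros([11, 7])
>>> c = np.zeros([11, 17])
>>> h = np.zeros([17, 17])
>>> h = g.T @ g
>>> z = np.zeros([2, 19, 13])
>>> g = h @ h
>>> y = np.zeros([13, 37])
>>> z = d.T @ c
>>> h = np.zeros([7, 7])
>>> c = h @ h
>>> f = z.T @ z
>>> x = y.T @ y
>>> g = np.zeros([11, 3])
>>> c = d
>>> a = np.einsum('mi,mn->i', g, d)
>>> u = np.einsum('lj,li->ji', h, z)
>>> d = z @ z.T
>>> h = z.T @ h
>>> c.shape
(11, 7)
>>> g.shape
(11, 3)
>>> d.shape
(7, 7)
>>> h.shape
(17, 7)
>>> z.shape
(7, 17)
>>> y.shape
(13, 37)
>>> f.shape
(17, 17)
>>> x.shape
(37, 37)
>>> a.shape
(3,)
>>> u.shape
(7, 17)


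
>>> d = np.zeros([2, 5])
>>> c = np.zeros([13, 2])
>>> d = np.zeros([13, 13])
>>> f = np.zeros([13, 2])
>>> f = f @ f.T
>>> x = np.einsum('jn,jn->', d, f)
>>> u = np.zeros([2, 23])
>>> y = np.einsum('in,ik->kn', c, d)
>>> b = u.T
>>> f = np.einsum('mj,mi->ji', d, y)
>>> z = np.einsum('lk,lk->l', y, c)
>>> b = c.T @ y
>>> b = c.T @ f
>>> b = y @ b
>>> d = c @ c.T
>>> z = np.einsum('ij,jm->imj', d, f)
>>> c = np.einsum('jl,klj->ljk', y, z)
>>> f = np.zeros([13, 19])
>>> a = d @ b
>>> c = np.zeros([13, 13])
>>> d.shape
(13, 13)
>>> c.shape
(13, 13)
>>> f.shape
(13, 19)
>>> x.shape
()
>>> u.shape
(2, 23)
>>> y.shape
(13, 2)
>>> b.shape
(13, 2)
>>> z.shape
(13, 2, 13)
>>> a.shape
(13, 2)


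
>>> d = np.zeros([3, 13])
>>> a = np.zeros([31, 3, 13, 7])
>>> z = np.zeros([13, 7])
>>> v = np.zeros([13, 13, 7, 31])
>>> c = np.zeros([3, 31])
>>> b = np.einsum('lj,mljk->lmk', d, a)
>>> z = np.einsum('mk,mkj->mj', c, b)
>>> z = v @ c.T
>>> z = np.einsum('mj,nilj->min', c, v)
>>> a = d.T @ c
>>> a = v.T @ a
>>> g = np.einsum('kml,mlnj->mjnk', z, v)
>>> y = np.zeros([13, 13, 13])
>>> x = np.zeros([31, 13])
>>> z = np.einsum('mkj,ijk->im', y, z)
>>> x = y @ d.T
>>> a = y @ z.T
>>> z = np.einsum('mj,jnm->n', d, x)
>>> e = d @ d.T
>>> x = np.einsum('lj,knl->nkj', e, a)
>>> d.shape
(3, 13)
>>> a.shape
(13, 13, 3)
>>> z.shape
(13,)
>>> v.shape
(13, 13, 7, 31)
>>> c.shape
(3, 31)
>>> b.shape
(3, 31, 7)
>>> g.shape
(13, 31, 7, 3)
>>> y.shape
(13, 13, 13)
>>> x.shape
(13, 13, 3)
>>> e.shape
(3, 3)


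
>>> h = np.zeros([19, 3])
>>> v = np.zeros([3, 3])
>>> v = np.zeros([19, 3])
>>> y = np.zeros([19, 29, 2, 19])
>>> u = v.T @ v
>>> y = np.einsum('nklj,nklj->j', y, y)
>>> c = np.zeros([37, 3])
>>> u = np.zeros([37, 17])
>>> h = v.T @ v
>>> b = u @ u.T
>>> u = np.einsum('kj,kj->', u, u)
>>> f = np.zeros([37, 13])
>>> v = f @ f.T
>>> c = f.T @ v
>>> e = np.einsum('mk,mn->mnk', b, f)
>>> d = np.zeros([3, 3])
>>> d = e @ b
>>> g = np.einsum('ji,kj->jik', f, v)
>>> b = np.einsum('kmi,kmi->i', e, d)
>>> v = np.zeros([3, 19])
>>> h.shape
(3, 3)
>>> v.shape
(3, 19)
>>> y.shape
(19,)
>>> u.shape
()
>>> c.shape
(13, 37)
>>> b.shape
(37,)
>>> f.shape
(37, 13)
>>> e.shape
(37, 13, 37)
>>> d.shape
(37, 13, 37)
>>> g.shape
(37, 13, 37)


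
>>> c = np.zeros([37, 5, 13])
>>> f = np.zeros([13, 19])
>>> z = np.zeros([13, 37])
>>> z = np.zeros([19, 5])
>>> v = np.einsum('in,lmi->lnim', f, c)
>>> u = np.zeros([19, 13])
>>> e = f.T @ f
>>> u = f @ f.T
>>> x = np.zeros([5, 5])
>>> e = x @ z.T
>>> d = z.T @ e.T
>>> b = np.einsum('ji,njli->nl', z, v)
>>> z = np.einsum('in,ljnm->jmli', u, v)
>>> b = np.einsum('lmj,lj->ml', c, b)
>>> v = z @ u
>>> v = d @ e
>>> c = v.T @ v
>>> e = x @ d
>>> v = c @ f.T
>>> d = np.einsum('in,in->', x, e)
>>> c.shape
(19, 19)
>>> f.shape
(13, 19)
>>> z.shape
(19, 5, 37, 13)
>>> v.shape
(19, 13)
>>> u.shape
(13, 13)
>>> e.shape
(5, 5)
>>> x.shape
(5, 5)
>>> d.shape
()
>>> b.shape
(5, 37)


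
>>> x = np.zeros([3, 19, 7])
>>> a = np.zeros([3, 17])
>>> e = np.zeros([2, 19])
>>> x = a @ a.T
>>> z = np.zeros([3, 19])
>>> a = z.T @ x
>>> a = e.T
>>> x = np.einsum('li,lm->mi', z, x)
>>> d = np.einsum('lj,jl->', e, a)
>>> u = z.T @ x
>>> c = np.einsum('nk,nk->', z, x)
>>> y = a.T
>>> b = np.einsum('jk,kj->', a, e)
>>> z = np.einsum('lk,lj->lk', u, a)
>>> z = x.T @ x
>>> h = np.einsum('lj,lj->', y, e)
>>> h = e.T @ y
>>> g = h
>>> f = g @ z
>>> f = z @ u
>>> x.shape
(3, 19)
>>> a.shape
(19, 2)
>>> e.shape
(2, 19)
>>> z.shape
(19, 19)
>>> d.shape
()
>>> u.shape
(19, 19)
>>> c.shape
()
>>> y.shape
(2, 19)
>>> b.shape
()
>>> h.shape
(19, 19)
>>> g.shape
(19, 19)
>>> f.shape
(19, 19)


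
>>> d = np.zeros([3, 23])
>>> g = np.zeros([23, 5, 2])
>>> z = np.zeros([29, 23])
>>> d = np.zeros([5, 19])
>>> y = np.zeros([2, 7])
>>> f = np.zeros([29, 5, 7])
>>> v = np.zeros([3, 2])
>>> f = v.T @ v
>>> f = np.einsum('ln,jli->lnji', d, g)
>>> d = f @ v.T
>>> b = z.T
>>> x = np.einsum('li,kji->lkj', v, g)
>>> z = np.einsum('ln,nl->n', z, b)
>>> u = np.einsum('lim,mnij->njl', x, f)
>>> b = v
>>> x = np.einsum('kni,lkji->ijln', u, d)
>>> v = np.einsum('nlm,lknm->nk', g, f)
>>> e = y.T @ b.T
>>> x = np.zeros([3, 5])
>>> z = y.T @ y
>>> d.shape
(5, 19, 23, 3)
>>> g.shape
(23, 5, 2)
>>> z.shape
(7, 7)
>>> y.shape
(2, 7)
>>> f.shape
(5, 19, 23, 2)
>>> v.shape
(23, 19)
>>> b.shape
(3, 2)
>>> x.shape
(3, 5)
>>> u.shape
(19, 2, 3)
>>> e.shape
(7, 3)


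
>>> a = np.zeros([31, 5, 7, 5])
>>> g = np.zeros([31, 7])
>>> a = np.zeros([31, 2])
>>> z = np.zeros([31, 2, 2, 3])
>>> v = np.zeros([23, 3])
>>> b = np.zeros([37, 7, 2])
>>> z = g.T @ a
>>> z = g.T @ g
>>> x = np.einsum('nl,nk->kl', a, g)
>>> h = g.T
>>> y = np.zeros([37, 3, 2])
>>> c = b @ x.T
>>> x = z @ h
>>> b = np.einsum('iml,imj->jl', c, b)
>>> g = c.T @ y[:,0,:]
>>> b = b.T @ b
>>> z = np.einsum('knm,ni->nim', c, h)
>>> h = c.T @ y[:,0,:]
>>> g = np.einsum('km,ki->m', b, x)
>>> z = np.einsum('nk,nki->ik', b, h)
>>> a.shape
(31, 2)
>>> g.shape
(7,)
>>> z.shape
(2, 7)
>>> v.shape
(23, 3)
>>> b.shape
(7, 7)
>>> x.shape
(7, 31)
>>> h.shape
(7, 7, 2)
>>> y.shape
(37, 3, 2)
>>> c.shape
(37, 7, 7)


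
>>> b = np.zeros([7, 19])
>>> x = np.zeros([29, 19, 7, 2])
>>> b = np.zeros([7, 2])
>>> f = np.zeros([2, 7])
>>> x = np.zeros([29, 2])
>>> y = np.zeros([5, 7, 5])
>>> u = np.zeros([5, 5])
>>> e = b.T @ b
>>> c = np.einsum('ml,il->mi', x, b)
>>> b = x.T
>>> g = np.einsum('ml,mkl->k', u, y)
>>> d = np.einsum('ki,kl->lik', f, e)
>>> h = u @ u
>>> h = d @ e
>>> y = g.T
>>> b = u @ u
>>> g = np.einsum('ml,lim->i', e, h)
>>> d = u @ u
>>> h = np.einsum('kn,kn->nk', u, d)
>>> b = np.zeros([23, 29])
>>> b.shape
(23, 29)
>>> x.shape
(29, 2)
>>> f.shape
(2, 7)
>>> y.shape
(7,)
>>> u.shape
(5, 5)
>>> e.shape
(2, 2)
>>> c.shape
(29, 7)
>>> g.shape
(7,)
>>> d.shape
(5, 5)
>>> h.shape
(5, 5)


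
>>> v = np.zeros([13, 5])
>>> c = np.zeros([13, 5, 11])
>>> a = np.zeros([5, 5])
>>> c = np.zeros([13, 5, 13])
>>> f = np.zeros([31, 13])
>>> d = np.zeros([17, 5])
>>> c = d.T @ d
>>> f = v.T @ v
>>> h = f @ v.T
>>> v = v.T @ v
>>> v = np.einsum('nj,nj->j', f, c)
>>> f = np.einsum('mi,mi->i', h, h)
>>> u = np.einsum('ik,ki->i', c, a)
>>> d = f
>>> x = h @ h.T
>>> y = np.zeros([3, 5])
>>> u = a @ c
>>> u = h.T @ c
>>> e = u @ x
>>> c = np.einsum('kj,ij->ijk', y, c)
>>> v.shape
(5,)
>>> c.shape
(5, 5, 3)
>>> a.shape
(5, 5)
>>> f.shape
(13,)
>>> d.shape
(13,)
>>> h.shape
(5, 13)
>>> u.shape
(13, 5)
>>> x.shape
(5, 5)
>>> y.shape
(3, 5)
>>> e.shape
(13, 5)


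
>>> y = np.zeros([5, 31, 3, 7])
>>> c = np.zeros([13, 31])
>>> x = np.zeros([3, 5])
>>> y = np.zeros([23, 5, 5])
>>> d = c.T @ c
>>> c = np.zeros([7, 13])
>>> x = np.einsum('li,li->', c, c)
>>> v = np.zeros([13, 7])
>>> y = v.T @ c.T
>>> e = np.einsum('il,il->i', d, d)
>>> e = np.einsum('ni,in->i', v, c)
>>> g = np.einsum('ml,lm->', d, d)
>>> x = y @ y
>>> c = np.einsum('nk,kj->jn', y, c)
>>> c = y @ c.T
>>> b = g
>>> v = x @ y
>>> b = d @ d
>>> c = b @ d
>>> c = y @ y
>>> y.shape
(7, 7)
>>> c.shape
(7, 7)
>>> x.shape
(7, 7)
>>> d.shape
(31, 31)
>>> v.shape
(7, 7)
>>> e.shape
(7,)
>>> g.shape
()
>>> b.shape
(31, 31)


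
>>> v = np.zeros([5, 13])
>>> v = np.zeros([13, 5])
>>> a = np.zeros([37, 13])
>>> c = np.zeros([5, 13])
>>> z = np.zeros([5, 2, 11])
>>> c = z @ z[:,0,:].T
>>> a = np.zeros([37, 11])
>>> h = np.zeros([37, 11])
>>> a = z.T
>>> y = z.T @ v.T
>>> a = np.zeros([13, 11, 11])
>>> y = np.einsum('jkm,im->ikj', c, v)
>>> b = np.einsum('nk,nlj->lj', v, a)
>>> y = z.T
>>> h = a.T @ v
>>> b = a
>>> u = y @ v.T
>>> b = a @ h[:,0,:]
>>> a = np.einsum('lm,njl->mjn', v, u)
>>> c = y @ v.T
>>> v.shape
(13, 5)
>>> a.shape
(5, 2, 11)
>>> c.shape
(11, 2, 13)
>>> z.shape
(5, 2, 11)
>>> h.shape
(11, 11, 5)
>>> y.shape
(11, 2, 5)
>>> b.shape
(13, 11, 5)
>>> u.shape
(11, 2, 13)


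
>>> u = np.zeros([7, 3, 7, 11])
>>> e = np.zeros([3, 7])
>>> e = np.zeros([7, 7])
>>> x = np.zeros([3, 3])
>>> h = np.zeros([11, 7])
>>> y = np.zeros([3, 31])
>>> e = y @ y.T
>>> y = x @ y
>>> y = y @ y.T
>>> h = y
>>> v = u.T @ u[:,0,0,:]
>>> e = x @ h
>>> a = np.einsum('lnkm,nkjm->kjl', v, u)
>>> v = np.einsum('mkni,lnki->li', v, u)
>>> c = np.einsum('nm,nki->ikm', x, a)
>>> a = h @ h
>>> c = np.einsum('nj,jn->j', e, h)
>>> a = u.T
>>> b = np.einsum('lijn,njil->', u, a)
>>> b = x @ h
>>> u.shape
(7, 3, 7, 11)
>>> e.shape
(3, 3)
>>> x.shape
(3, 3)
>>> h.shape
(3, 3)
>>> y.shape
(3, 3)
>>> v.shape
(7, 11)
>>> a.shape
(11, 7, 3, 7)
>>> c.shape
(3,)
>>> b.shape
(3, 3)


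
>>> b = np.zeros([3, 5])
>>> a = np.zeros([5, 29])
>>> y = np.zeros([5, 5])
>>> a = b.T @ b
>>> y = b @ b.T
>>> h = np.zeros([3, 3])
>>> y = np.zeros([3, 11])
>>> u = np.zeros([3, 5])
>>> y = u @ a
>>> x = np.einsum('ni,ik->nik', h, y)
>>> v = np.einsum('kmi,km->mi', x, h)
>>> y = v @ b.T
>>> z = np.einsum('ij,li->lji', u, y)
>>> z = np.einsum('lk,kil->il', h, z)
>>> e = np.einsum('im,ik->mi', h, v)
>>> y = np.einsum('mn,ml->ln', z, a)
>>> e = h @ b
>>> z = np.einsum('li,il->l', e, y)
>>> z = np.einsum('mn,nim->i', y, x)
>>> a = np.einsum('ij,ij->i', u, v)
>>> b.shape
(3, 5)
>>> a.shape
(3,)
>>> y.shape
(5, 3)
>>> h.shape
(3, 3)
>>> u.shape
(3, 5)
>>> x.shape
(3, 3, 5)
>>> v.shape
(3, 5)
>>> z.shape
(3,)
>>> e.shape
(3, 5)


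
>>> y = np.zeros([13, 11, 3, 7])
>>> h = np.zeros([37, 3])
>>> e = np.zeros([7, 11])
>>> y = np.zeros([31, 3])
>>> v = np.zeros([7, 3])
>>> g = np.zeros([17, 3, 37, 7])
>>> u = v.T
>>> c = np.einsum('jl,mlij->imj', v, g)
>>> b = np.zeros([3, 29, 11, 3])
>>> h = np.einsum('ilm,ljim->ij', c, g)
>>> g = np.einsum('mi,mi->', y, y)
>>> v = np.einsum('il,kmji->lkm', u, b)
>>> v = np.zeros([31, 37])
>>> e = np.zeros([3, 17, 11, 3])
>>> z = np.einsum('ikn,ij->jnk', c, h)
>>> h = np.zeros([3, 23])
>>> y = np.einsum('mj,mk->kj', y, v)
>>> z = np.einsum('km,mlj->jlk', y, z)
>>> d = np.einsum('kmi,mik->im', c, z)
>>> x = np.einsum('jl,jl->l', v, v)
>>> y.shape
(37, 3)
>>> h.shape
(3, 23)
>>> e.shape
(3, 17, 11, 3)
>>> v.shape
(31, 37)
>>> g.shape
()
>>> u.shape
(3, 7)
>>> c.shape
(37, 17, 7)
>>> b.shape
(3, 29, 11, 3)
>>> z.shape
(17, 7, 37)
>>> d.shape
(7, 17)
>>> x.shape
(37,)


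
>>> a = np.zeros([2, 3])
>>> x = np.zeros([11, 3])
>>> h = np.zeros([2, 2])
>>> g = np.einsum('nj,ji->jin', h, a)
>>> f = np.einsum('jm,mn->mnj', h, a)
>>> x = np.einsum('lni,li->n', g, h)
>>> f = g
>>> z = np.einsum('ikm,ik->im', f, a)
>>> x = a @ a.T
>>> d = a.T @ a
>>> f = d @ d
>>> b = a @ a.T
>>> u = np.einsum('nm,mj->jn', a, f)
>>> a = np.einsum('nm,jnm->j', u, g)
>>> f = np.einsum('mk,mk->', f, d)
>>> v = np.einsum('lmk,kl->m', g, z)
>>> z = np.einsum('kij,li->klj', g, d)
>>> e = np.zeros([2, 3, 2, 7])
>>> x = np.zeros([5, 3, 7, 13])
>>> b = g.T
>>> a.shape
(2,)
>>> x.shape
(5, 3, 7, 13)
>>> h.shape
(2, 2)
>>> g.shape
(2, 3, 2)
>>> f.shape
()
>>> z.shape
(2, 3, 2)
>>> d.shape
(3, 3)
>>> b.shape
(2, 3, 2)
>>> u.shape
(3, 2)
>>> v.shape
(3,)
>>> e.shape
(2, 3, 2, 7)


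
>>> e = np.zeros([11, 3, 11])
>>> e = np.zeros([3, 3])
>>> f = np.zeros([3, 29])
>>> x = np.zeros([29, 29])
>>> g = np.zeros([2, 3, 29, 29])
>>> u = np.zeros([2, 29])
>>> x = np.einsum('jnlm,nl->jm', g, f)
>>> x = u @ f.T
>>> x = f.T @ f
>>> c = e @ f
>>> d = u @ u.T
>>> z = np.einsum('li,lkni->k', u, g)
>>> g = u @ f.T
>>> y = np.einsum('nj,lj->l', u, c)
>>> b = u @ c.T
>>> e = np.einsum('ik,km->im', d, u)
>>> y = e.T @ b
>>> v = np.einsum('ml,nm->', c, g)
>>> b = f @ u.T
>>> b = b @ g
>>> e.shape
(2, 29)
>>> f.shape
(3, 29)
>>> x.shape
(29, 29)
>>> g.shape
(2, 3)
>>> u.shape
(2, 29)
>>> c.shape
(3, 29)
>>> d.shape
(2, 2)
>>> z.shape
(3,)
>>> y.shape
(29, 3)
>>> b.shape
(3, 3)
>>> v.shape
()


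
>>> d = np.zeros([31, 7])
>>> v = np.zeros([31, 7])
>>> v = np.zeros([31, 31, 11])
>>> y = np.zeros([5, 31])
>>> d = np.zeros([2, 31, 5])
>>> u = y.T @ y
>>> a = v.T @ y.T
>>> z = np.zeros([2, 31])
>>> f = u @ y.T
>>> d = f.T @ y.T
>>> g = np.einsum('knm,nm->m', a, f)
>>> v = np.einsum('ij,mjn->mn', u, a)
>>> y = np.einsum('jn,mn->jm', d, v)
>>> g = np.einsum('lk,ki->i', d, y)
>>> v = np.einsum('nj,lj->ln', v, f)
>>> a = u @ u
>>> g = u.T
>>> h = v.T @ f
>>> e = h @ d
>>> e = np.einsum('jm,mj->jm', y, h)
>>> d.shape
(5, 5)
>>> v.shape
(31, 11)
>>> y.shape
(5, 11)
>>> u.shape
(31, 31)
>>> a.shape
(31, 31)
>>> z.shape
(2, 31)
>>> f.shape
(31, 5)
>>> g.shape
(31, 31)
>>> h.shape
(11, 5)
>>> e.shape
(5, 11)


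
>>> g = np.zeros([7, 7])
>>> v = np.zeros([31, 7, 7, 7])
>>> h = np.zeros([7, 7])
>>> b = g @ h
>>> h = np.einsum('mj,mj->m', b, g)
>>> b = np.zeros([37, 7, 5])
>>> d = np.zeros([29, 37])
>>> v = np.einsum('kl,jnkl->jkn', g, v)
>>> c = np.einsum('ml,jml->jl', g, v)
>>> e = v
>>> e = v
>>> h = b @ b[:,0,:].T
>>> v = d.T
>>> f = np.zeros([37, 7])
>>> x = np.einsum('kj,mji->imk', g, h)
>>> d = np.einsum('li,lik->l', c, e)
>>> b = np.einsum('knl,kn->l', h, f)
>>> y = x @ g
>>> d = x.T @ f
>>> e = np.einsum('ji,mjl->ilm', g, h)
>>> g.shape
(7, 7)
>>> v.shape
(37, 29)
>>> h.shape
(37, 7, 37)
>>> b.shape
(37,)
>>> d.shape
(7, 37, 7)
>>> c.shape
(31, 7)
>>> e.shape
(7, 37, 37)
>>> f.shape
(37, 7)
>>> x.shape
(37, 37, 7)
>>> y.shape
(37, 37, 7)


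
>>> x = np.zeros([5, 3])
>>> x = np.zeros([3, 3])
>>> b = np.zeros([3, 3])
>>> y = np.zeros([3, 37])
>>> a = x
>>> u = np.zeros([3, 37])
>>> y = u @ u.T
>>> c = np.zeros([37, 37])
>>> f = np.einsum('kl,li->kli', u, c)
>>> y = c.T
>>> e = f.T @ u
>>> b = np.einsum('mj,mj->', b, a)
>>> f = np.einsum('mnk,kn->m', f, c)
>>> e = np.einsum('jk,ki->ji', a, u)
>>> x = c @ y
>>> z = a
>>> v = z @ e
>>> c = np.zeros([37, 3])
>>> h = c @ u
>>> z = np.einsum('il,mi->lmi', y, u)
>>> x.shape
(37, 37)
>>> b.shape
()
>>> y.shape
(37, 37)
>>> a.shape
(3, 3)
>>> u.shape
(3, 37)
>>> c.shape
(37, 3)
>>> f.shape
(3,)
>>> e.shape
(3, 37)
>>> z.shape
(37, 3, 37)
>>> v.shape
(3, 37)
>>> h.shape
(37, 37)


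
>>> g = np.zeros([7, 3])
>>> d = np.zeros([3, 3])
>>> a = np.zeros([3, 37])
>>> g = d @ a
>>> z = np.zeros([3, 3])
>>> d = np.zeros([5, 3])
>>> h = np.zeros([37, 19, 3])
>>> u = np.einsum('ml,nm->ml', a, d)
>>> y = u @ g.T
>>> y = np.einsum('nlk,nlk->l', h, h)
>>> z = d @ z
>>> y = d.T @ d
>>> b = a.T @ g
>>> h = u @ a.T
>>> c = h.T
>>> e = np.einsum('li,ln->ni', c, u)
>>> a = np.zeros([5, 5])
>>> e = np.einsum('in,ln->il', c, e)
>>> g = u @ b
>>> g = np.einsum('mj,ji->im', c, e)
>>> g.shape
(37, 3)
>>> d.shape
(5, 3)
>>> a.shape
(5, 5)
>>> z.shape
(5, 3)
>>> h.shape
(3, 3)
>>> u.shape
(3, 37)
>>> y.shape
(3, 3)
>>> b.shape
(37, 37)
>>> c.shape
(3, 3)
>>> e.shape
(3, 37)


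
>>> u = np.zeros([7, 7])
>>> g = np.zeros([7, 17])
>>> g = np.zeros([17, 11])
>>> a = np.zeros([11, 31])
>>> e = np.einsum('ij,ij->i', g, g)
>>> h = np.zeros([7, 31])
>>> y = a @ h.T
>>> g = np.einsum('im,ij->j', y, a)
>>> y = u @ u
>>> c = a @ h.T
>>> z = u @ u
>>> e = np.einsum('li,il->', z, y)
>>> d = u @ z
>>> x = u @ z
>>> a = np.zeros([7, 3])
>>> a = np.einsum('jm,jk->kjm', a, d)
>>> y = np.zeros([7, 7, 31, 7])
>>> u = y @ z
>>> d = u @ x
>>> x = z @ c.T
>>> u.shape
(7, 7, 31, 7)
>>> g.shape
(31,)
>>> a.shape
(7, 7, 3)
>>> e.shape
()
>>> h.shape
(7, 31)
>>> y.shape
(7, 7, 31, 7)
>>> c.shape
(11, 7)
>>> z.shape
(7, 7)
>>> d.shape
(7, 7, 31, 7)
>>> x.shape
(7, 11)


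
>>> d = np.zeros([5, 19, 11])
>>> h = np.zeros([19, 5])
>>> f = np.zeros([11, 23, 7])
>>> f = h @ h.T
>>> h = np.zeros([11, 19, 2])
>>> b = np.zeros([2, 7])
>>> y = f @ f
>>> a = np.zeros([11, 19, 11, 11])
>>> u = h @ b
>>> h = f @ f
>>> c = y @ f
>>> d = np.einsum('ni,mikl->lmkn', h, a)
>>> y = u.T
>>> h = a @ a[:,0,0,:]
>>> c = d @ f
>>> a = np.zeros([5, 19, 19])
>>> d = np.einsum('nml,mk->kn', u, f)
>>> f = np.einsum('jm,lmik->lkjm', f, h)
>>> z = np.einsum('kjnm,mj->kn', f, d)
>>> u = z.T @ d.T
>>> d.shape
(19, 11)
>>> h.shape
(11, 19, 11, 11)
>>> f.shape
(11, 11, 19, 19)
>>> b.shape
(2, 7)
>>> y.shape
(7, 19, 11)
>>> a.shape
(5, 19, 19)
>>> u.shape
(19, 19)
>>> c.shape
(11, 11, 11, 19)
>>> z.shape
(11, 19)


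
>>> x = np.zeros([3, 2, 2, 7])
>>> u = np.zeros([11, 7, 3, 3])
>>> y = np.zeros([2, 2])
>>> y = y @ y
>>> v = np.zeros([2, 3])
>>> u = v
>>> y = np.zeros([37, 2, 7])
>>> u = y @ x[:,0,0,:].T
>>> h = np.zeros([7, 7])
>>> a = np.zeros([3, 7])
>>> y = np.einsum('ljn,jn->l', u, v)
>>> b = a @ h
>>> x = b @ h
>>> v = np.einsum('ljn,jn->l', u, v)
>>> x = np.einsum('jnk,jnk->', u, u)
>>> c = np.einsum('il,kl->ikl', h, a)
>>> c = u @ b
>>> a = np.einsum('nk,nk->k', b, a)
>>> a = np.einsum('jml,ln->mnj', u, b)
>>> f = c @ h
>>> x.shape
()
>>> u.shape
(37, 2, 3)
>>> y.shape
(37,)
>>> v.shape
(37,)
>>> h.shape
(7, 7)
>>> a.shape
(2, 7, 37)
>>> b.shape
(3, 7)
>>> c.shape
(37, 2, 7)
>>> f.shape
(37, 2, 7)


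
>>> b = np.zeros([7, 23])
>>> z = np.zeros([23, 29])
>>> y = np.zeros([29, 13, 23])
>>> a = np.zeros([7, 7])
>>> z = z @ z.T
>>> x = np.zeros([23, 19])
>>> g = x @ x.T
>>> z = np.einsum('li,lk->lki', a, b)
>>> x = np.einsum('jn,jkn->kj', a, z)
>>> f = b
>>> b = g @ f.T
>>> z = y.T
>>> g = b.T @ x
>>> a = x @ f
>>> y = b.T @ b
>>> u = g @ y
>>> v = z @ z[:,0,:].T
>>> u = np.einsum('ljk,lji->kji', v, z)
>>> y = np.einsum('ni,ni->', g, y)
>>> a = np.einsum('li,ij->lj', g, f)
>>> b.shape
(23, 7)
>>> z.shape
(23, 13, 29)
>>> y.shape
()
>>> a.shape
(7, 23)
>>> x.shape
(23, 7)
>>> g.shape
(7, 7)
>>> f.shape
(7, 23)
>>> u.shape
(23, 13, 29)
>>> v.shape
(23, 13, 23)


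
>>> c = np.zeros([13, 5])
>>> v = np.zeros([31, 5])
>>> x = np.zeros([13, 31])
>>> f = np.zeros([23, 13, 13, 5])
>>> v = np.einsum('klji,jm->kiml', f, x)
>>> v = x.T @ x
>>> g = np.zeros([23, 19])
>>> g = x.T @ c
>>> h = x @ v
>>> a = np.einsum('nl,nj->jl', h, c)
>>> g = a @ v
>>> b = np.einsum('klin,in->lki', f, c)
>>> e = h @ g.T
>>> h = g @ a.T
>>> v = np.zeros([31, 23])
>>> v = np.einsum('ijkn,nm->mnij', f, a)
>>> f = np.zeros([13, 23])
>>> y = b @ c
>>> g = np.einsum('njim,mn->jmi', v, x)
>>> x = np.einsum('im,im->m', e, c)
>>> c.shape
(13, 5)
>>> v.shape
(31, 5, 23, 13)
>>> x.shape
(5,)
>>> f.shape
(13, 23)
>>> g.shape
(5, 13, 23)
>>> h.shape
(5, 5)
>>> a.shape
(5, 31)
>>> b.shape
(13, 23, 13)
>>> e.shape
(13, 5)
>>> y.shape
(13, 23, 5)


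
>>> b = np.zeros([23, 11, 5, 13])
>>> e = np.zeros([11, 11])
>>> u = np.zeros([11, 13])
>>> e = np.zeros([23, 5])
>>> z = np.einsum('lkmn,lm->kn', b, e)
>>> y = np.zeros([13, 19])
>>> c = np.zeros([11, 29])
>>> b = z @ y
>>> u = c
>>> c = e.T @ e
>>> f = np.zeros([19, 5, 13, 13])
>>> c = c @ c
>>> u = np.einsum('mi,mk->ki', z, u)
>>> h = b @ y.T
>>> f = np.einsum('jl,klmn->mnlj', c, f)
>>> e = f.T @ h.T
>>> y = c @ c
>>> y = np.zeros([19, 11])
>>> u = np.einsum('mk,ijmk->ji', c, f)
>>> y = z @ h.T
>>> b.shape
(11, 19)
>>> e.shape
(5, 5, 13, 11)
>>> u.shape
(13, 13)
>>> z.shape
(11, 13)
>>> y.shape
(11, 11)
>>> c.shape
(5, 5)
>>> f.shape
(13, 13, 5, 5)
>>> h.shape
(11, 13)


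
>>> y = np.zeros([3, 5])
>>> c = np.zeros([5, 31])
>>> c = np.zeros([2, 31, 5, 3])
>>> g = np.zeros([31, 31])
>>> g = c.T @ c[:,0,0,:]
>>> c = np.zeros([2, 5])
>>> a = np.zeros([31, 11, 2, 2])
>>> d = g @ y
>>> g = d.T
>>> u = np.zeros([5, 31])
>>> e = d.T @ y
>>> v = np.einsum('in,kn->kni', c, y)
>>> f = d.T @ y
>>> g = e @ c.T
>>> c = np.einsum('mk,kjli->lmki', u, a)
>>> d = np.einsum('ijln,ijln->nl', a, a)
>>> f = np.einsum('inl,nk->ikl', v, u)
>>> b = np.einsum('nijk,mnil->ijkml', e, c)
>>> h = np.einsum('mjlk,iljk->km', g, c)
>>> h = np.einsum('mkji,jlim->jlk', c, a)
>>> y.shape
(3, 5)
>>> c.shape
(2, 5, 31, 2)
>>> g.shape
(5, 31, 5, 2)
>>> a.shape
(31, 11, 2, 2)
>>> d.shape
(2, 2)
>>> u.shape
(5, 31)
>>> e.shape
(5, 31, 5, 5)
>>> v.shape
(3, 5, 2)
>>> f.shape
(3, 31, 2)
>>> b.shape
(31, 5, 5, 2, 2)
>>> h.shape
(31, 11, 5)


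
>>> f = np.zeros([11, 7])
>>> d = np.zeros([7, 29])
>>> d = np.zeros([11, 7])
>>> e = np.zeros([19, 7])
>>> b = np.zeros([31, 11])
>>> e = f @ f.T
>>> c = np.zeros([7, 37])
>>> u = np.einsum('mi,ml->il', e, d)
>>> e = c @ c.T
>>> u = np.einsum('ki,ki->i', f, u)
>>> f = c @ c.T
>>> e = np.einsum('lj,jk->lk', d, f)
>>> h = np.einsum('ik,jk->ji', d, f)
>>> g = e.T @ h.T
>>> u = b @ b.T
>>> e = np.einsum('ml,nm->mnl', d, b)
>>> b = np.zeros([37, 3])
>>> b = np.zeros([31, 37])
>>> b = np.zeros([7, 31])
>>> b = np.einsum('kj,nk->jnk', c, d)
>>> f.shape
(7, 7)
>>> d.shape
(11, 7)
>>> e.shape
(11, 31, 7)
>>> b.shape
(37, 11, 7)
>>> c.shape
(7, 37)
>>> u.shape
(31, 31)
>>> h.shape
(7, 11)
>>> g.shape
(7, 7)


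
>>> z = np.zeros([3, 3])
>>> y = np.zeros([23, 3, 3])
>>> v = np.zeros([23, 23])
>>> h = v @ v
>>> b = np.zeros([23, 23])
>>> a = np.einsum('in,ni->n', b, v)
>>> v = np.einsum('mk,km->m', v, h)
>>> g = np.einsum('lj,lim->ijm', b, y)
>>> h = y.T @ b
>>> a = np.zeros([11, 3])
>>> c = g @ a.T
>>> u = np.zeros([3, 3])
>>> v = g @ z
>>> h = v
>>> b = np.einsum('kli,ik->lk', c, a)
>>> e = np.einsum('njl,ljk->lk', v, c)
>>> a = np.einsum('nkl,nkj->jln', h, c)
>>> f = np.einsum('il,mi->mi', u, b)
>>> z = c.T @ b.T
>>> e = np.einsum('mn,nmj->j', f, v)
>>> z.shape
(11, 23, 23)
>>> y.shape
(23, 3, 3)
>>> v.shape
(3, 23, 3)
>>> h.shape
(3, 23, 3)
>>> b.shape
(23, 3)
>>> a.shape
(11, 3, 3)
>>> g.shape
(3, 23, 3)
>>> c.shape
(3, 23, 11)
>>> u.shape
(3, 3)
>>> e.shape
(3,)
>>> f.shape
(23, 3)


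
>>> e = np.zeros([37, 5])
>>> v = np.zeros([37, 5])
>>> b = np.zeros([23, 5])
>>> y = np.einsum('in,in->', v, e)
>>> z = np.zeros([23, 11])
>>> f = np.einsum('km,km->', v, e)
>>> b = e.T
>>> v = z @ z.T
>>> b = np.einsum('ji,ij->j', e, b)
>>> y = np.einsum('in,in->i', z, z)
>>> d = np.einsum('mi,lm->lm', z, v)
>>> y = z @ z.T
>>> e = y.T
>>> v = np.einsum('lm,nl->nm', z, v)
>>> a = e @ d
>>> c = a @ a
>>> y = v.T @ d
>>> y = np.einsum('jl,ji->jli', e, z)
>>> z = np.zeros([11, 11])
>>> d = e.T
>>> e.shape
(23, 23)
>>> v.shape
(23, 11)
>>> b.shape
(37,)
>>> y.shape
(23, 23, 11)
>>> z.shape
(11, 11)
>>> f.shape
()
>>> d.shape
(23, 23)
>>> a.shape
(23, 23)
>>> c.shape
(23, 23)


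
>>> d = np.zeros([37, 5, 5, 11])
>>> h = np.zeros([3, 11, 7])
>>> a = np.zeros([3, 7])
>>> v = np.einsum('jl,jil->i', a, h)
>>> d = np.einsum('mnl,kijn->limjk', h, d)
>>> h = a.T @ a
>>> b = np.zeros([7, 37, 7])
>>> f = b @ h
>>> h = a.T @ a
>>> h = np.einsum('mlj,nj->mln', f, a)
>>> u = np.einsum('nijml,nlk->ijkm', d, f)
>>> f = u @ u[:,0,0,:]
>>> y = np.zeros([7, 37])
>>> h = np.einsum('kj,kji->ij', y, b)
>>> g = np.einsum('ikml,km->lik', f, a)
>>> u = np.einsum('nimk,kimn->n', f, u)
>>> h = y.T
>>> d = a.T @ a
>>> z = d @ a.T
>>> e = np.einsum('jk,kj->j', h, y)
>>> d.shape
(7, 7)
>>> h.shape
(37, 7)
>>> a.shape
(3, 7)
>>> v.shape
(11,)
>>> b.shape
(7, 37, 7)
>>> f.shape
(5, 3, 7, 5)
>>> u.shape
(5,)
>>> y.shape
(7, 37)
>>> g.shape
(5, 5, 3)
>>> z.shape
(7, 3)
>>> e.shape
(37,)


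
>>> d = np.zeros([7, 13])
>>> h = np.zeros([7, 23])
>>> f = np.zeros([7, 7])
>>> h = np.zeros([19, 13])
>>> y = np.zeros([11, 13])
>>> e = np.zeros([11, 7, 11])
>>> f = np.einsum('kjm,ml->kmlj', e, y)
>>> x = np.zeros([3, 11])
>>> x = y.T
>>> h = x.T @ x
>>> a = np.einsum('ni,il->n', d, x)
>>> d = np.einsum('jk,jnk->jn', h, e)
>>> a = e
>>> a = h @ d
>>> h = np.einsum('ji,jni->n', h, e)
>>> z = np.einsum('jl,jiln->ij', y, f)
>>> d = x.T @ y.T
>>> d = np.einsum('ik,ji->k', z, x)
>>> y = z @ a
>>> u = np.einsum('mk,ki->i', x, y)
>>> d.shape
(11,)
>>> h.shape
(7,)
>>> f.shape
(11, 11, 13, 7)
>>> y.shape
(11, 7)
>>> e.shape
(11, 7, 11)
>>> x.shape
(13, 11)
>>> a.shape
(11, 7)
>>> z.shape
(11, 11)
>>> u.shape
(7,)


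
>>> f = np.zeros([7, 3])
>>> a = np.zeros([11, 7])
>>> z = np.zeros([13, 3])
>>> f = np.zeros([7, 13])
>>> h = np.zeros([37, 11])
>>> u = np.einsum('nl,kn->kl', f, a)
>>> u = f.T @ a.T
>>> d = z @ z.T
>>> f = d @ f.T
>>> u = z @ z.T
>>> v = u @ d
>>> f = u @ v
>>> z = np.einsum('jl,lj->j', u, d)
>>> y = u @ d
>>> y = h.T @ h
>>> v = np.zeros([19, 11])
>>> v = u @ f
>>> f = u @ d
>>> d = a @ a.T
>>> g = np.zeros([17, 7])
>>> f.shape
(13, 13)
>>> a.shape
(11, 7)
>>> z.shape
(13,)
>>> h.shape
(37, 11)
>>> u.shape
(13, 13)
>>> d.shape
(11, 11)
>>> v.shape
(13, 13)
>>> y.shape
(11, 11)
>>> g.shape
(17, 7)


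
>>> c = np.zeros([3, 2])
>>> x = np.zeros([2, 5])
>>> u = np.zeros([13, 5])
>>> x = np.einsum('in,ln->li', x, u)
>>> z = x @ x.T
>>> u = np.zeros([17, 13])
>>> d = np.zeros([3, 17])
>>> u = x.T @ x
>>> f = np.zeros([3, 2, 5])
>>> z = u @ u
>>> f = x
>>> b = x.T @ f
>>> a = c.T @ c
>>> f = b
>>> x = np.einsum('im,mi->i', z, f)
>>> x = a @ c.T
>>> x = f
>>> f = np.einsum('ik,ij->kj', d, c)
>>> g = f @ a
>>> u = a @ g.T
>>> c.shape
(3, 2)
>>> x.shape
(2, 2)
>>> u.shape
(2, 17)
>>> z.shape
(2, 2)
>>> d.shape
(3, 17)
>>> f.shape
(17, 2)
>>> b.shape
(2, 2)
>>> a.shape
(2, 2)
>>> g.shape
(17, 2)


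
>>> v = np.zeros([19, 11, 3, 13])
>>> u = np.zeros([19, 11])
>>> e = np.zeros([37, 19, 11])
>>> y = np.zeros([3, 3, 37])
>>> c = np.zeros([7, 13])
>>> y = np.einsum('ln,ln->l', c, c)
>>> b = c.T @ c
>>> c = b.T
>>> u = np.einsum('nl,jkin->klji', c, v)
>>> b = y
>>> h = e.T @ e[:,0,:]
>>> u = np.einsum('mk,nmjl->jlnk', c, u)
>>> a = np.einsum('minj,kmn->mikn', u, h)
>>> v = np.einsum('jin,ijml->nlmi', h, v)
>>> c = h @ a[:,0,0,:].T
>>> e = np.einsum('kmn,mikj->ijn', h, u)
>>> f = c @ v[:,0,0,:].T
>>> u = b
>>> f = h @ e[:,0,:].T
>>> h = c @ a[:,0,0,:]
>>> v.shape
(11, 13, 3, 19)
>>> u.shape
(7,)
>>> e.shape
(3, 13, 11)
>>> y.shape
(7,)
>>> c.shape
(11, 19, 19)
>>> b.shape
(7,)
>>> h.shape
(11, 19, 11)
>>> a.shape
(19, 3, 11, 11)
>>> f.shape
(11, 19, 3)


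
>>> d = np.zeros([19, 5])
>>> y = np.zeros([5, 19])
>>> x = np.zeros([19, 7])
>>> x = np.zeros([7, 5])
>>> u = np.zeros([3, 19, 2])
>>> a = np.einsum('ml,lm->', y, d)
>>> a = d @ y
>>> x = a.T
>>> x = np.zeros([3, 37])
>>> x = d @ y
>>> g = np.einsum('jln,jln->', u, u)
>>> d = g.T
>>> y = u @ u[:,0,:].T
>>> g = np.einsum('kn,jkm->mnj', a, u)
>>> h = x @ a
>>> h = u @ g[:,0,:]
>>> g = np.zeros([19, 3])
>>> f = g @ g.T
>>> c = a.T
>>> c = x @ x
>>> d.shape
()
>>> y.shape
(3, 19, 3)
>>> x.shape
(19, 19)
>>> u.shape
(3, 19, 2)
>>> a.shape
(19, 19)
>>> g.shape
(19, 3)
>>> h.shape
(3, 19, 3)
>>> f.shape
(19, 19)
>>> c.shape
(19, 19)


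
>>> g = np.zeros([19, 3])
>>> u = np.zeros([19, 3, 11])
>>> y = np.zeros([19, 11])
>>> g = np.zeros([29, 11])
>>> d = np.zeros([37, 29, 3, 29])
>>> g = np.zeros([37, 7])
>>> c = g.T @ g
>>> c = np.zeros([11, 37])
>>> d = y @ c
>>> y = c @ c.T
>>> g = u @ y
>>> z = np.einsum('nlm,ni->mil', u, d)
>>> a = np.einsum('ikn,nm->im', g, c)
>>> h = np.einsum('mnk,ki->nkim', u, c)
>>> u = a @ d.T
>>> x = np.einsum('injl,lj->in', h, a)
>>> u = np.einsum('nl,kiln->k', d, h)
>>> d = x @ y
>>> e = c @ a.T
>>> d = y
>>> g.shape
(19, 3, 11)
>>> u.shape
(3,)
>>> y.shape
(11, 11)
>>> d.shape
(11, 11)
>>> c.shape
(11, 37)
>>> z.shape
(11, 37, 3)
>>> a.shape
(19, 37)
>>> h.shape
(3, 11, 37, 19)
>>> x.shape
(3, 11)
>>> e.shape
(11, 19)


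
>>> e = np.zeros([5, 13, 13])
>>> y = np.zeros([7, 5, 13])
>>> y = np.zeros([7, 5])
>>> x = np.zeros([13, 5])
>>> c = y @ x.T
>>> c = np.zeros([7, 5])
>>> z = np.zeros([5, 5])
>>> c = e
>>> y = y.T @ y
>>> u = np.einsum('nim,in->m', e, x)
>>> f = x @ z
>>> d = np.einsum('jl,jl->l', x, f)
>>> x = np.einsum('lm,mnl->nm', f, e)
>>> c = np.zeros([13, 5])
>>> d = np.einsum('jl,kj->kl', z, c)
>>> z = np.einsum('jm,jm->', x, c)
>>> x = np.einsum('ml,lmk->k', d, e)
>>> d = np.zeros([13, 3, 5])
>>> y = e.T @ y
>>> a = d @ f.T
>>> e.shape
(5, 13, 13)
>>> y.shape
(13, 13, 5)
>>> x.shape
(13,)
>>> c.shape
(13, 5)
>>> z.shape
()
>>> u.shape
(13,)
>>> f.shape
(13, 5)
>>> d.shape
(13, 3, 5)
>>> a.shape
(13, 3, 13)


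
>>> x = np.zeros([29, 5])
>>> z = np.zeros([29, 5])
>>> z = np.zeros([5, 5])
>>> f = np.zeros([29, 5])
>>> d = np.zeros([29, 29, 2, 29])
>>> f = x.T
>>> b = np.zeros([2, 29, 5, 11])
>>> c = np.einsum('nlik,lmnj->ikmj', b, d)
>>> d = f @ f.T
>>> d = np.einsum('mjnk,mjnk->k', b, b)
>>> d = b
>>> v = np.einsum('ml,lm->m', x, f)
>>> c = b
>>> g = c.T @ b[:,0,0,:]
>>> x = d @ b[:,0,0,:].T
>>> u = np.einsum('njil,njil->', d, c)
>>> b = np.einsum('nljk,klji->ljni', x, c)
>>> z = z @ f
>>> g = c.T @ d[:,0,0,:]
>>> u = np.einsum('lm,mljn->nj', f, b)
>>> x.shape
(2, 29, 5, 2)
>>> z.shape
(5, 29)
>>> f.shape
(5, 29)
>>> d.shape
(2, 29, 5, 11)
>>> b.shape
(29, 5, 2, 11)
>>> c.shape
(2, 29, 5, 11)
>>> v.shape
(29,)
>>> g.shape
(11, 5, 29, 11)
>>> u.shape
(11, 2)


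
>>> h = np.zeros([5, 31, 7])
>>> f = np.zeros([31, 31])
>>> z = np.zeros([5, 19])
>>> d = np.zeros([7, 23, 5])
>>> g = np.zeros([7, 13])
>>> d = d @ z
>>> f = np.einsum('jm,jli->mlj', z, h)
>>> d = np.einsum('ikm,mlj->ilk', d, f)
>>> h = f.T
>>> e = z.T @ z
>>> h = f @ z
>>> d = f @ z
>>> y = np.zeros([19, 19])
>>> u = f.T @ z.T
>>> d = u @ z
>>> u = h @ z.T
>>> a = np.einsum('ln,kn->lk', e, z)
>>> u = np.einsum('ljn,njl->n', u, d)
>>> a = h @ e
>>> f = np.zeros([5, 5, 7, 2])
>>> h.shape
(19, 31, 19)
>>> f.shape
(5, 5, 7, 2)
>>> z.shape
(5, 19)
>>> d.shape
(5, 31, 19)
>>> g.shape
(7, 13)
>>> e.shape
(19, 19)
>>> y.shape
(19, 19)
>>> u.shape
(5,)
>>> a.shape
(19, 31, 19)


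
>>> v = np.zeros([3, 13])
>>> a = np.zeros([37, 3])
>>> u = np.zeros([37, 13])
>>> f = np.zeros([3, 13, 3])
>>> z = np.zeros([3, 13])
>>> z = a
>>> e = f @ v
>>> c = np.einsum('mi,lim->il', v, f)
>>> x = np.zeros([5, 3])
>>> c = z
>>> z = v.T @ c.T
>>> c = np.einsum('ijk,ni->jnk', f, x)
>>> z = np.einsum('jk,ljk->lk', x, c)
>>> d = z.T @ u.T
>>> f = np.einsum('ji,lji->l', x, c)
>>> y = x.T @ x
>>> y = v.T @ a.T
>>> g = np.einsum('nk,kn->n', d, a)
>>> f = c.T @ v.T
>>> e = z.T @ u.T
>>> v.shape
(3, 13)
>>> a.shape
(37, 3)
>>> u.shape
(37, 13)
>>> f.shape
(3, 5, 3)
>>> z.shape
(13, 3)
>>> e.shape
(3, 37)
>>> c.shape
(13, 5, 3)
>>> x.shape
(5, 3)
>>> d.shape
(3, 37)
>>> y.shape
(13, 37)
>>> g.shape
(3,)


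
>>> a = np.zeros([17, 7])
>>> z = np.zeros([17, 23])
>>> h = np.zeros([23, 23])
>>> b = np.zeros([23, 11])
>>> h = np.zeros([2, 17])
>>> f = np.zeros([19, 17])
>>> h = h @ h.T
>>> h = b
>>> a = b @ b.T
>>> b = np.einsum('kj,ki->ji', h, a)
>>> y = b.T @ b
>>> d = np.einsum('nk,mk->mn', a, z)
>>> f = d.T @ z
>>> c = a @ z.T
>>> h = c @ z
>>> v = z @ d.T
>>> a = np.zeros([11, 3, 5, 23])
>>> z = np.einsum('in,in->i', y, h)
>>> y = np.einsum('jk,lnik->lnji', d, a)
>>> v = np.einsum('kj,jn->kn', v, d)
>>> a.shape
(11, 3, 5, 23)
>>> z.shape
(23,)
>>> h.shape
(23, 23)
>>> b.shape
(11, 23)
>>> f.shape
(23, 23)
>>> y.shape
(11, 3, 17, 5)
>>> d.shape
(17, 23)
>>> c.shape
(23, 17)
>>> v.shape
(17, 23)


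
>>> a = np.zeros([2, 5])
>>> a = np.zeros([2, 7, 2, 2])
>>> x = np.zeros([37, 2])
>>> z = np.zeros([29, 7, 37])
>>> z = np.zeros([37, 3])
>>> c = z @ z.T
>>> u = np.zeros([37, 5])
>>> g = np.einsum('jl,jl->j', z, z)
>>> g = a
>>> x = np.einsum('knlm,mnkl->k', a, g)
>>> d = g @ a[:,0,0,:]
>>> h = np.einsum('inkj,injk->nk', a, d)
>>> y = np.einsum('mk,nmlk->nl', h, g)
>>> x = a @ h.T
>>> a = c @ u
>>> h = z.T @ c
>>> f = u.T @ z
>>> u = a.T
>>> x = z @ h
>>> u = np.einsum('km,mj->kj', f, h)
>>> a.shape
(37, 5)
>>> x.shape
(37, 37)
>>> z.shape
(37, 3)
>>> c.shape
(37, 37)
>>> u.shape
(5, 37)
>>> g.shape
(2, 7, 2, 2)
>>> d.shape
(2, 7, 2, 2)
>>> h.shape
(3, 37)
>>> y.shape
(2, 2)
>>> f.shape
(5, 3)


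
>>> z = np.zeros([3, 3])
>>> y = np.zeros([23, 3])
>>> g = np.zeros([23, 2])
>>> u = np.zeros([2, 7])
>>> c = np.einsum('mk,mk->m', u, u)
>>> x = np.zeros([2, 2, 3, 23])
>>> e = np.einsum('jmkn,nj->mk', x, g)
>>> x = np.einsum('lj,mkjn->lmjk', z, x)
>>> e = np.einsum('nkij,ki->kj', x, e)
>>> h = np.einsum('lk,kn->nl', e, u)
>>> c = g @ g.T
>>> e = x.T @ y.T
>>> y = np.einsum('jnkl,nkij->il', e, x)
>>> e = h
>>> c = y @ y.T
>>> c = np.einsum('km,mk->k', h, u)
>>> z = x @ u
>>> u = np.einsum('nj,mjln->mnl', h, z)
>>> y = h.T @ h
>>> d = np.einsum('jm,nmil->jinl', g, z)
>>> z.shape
(3, 2, 3, 7)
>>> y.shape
(2, 2)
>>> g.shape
(23, 2)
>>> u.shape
(3, 7, 3)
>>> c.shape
(7,)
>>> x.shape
(3, 2, 3, 2)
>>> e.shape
(7, 2)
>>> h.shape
(7, 2)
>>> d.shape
(23, 3, 3, 7)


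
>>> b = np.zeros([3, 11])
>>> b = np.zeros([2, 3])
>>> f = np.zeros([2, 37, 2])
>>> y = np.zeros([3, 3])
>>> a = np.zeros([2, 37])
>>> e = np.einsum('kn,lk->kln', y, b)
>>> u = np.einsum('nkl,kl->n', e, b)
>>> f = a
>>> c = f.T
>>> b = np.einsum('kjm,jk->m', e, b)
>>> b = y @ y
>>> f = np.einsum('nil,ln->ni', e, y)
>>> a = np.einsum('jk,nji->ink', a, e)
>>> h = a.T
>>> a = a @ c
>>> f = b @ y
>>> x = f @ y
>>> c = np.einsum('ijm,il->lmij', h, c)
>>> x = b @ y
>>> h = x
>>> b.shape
(3, 3)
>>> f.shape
(3, 3)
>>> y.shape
(3, 3)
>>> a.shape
(3, 3, 2)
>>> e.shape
(3, 2, 3)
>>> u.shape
(3,)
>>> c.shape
(2, 3, 37, 3)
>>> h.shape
(3, 3)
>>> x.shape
(3, 3)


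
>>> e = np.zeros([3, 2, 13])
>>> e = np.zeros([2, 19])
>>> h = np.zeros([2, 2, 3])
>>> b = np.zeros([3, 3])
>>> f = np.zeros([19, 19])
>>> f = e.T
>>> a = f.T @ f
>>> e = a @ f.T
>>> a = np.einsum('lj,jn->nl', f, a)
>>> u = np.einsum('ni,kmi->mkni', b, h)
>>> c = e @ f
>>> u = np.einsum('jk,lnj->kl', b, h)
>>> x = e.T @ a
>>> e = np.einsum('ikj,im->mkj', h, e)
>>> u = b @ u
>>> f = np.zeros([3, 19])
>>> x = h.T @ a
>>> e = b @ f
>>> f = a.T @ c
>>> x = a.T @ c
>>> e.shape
(3, 19)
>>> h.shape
(2, 2, 3)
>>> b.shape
(3, 3)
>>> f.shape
(19, 2)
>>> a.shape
(2, 19)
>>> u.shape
(3, 2)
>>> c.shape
(2, 2)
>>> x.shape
(19, 2)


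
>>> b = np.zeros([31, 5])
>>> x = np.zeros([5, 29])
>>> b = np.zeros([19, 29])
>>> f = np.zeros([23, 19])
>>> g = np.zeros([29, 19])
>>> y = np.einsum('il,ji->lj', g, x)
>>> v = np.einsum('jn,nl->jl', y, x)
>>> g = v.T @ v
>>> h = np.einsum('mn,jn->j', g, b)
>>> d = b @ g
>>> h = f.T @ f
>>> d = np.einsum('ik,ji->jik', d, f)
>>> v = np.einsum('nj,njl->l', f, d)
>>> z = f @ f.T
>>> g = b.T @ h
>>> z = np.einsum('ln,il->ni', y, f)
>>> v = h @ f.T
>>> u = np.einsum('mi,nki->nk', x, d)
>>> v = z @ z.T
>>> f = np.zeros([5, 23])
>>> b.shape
(19, 29)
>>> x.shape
(5, 29)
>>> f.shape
(5, 23)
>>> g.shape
(29, 19)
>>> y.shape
(19, 5)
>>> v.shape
(5, 5)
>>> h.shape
(19, 19)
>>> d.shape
(23, 19, 29)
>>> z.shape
(5, 23)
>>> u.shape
(23, 19)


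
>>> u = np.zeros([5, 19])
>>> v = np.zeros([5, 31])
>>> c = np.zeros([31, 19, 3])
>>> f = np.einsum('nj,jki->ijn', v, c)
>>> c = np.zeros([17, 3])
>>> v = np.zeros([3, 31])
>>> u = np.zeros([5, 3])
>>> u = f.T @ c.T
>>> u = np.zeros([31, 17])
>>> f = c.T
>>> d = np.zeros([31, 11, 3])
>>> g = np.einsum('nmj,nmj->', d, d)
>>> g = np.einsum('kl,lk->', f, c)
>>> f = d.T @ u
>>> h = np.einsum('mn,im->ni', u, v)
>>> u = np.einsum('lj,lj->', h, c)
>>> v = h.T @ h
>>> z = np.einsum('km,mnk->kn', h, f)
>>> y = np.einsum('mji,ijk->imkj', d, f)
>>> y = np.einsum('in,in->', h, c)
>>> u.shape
()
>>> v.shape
(3, 3)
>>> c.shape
(17, 3)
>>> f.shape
(3, 11, 17)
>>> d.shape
(31, 11, 3)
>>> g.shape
()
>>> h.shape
(17, 3)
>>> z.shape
(17, 11)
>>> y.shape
()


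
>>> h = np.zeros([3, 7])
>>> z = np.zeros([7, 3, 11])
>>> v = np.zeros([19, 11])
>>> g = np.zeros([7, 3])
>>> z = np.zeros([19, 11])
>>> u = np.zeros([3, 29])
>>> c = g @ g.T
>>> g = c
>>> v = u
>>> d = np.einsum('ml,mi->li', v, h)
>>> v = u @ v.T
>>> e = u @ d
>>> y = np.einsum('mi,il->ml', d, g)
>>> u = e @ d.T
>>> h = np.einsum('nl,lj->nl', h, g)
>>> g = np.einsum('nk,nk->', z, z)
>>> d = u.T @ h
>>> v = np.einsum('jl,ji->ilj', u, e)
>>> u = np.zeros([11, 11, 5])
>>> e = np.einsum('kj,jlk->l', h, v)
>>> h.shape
(3, 7)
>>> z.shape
(19, 11)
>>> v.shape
(7, 29, 3)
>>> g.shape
()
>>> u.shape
(11, 11, 5)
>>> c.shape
(7, 7)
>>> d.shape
(29, 7)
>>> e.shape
(29,)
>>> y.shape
(29, 7)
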